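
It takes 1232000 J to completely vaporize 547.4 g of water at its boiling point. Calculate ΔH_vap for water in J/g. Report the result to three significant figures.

ΔH_vap = q / m = 1232000 / 547.4 = 2250 J/g

ΔH_vap = 2250 J/g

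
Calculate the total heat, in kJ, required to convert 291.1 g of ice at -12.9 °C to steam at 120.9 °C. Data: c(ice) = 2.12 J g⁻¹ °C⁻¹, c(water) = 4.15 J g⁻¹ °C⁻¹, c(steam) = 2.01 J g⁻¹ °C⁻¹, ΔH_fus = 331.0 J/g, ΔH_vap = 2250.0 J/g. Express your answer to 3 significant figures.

q = 892 kJ

q1 (heat ice -12.9→0.0 °C): 291.1 × 2.12 × 12.9 = 7961 J
q2 (melt at 0 °C): 291.1 × 331.0 = 96354 J
q3 (heat water 0.0→100.0 °C): 291.1 × 4.15 × 100.0 = 120807 J
q4 (vaporize at 100 °C): 291.1 × 2250.0 = 654975 J
q5 (heat steam 100.0→120.9 °C): 291.1 × 2.01 × 20.9 = 12229 J
Total: 7961 + 96354 + 120807 + 654975 + 12229 = 892326 J = 892 kJ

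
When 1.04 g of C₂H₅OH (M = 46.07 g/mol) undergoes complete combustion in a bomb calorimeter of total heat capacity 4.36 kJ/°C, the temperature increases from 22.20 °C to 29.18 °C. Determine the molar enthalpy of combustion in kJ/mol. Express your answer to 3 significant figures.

ΔT = 29.18 − 22.20 = 6.98 °C
q_cal = C_cal × ΔT = 4.36 × 6.98 = 30.4328 kJ
n = 1.04 / 46.07 = 0.02257 mol
q_rxn = −q_cal = -30.4328 kJ
ΔH = -30.4328 / 0.02257 = -1348 kJ/mol

ΔH = -1350 kJ/mol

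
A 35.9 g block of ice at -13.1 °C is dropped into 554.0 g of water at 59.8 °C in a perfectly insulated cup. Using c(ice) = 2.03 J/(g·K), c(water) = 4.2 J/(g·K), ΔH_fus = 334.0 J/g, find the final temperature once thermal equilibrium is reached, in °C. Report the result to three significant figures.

Heat to bring ice to 0 °C and melt it: q₁ = 35.9×2.03×13.1 + 35.9×334.0 = 12945 J
Heat the water can supply cooling to 0 °C: 554.0×4.2×59.8 = 139143 J > q₁, so all ice melts.
Energy balance: 554.0×4.2×(59.8 − T) = 12945 + 35.9×4.2×(T − 0)
2326.8(59.8 − T) = 12945 + 150.78 T
139143 − 12945 = 2477.58 T
T = 126198 / 2477.58 = 50.94 °C

T_f = 50.9 °C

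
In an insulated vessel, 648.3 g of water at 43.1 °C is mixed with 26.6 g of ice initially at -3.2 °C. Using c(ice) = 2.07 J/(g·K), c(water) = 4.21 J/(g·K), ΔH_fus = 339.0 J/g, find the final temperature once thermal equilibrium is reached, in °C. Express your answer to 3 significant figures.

T_f = 38.2 °C

Heat to bring ice to 0 °C and melt it: q₁ = 26.6×2.07×3.2 + 26.6×339.0 = 9193.6 J
Heat the water can supply cooling to 0 °C: 648.3×4.21×43.1 = 117635 J > q₁, so all ice melts.
Energy balance: 648.3×4.21×(43.1 − T) = 9193.6 + 26.6×4.21×(T − 0)
2729.343(43.1 − T) = 9193.6 + 111.986 T
117635 − 9193.6 = 2841.329 T
T = 108441.4 / 2841.329 = 38.17 °C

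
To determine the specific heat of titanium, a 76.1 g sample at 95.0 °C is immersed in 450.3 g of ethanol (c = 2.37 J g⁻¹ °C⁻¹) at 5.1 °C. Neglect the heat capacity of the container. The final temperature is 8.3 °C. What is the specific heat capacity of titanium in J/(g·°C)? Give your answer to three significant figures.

q_gained = (450.3 × 2.37) × (8.3 − 5.1) = 3415 J
q_lost = 76.1 × c × (95.0 − 8.3) = 6597.87 c
Set equal: c = 3415 / 6597.87 = 0.518 J/(g·°C)

c = 0.518 J/(g·°C)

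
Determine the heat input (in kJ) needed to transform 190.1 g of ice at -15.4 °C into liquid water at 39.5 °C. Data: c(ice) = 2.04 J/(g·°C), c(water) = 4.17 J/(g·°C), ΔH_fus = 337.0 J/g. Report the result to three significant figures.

q1 (heat ice -15.4→0.0 °C): 190.1 × 2.04 × 15.4 = 5972 J
q2 (melt at 0 °C): 190.1 × 337.0 = 64064 J
q3 (heat water 0.0→39.5 °C): 190.1 × 4.17 × 39.5 = 31312 J
Total: 5972 + 64064 + 31312 = 101348 J = 101 kJ

q = 101 kJ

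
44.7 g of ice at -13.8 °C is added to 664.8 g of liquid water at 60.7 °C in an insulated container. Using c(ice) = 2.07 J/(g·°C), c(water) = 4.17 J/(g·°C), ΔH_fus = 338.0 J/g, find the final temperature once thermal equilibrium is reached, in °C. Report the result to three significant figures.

T_f = 51.3 °C

Heat to bring ice to 0 °C and melt it: q₁ = 44.7×2.07×13.8 + 44.7×338.0 = 16386 J
Heat the water can supply cooling to 0 °C: 664.8×4.17×60.7 = 168274 J > q₁, so all ice melts.
Energy balance: 664.8×4.17×(60.7 − T) = 16386 + 44.7×4.17×(T − 0)
2772.216(60.7 − T) = 16386 + 186.399 T
168274 − 16386 = 2958.615 T
T = 151888 / 2958.615 = 51.34 °C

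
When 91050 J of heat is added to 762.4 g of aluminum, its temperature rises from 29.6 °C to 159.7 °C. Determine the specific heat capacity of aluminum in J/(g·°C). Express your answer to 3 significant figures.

c = 0.918 J/(g·°C)

c = q / (m ΔT) = 91050 / (762.4 × 130.1)
c = 91050 / 99188.24 = 0.918 J/(g·°C)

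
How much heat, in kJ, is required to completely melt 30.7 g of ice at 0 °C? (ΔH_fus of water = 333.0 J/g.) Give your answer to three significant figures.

q = 10.2 kJ

q = m × ΔH_fus = 30.7 × 333.0 = 10220 J = 10.2 kJ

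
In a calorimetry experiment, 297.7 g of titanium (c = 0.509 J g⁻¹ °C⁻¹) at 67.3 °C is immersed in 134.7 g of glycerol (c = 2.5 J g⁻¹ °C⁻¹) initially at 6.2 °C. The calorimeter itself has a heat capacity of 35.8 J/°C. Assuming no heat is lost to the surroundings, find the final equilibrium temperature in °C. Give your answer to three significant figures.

T_f = 23.9 °C

Heat lost by titanium = heat gained by glycerol + calorimeter.
(297.7)(0.509)(67.3 − T) = [(134.7)(2.5) + 35.8](T − 6.2)
151.5293 (67.3 − T) = 372.55 (T − 6.2)
10198 − 151.5293 T = 372.55 T − 2309.8
12507.8 = 524.0793 T
T = 23.87 °C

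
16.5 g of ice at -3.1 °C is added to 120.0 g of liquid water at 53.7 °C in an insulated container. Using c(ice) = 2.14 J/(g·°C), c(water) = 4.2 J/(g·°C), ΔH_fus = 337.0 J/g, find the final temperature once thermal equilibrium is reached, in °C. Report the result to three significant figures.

Heat to bring ice to 0 °C and melt it: q₁ = 16.5×2.14×3.1 + 16.5×337.0 = 5670.0 J
Heat the water can supply cooling to 0 °C: 120.0×4.2×53.7 = 27064.8 J > q₁, so all ice melts.
Energy balance: 120.0×4.2×(53.7 − T) = 5670.0 + 16.5×4.2×(T − 0)
504(53.7 − T) = 5670.0 + 69.3 T
27064.8 − 5670.0 = 573.3 T
T = 21394.8 / 573.3 = 37.32 °C

T_f = 37.3 °C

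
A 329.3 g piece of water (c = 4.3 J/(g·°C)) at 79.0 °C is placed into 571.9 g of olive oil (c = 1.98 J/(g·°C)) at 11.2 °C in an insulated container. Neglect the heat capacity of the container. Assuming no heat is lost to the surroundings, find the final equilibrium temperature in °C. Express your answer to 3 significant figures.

T_f = 48.9 °C

Heat lost by water = heat gained by olive oil.
(329.3)(4.3)(79.0 − T) = (571.9)(1.98)(T − 11.2)
1415.99 (79.0 − T) = 1132.362 (T − 11.2)
111860 − 1415.99 T = 1132.362 T − 12682
124542 = 2548.352 T
T = 48.87 °C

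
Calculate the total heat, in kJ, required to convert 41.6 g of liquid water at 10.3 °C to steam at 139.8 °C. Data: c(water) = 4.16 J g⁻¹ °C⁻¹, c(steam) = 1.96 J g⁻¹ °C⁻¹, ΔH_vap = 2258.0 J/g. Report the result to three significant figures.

q = 113 kJ

q1 (heat water 10.3→100.0 °C): 41.6 × 4.16 × 89.7 = 15523 J
q2 (vaporize at 100 °C): 41.6 × 2258.0 = 93933 J
q3 (heat steam 100.0→139.8 °C): 41.6 × 1.96 × 39.8 = 3245 J
Total: 15523 + 93933 + 3245 = 112701 J = 113 kJ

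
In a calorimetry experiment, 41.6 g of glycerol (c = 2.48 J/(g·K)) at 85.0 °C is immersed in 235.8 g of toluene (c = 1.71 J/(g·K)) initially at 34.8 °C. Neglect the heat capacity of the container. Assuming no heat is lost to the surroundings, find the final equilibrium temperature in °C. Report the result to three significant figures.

T_f = 45.0 °C

Heat lost by glycerol = heat gained by toluene.
(41.6)(2.48)(85.0 − T) = (235.8)(1.71)(T − 34.8)
103.168 (85.0 − T) = 403.218 (T − 34.8)
8769.3 − 103.168 T = 403.218 T − 14032
22801.3 = 506.386 T
T = 45.03 °C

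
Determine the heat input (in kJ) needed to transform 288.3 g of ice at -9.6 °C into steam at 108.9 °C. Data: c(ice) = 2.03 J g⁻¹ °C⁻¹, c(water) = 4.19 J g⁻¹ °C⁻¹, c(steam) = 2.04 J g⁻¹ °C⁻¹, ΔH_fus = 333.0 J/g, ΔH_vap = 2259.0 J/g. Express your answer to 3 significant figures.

q = 879 kJ

q1 (heat ice -9.6→0.0 °C): 288.3 × 2.03 × 9.6 = 5618 J
q2 (melt at 0 °C): 288.3 × 333.0 = 96004 J
q3 (heat water 0.0→100.0 °C): 288.3 × 4.19 × 100.0 = 120798 J
q4 (vaporize at 100 °C): 288.3 × 2259.0 = 651270 J
q5 (heat steam 100.0→108.9 °C): 288.3 × 2.04 × 8.9 = 5234 J
Total: 5618 + 96004 + 120798 + 651270 + 5234 = 878924 J = 879 kJ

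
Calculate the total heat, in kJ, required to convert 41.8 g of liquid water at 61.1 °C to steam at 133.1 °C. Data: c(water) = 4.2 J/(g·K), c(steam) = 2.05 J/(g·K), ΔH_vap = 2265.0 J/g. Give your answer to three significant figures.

q1 (heat water 61.1→100.0 °C): 41.8 × 4.2 × 38.9 = 6829 J
q2 (vaporize at 100 °C): 41.8 × 2265.0 = 94677 J
q3 (heat steam 100.0→133.1 °C): 41.8 × 2.05 × 33.1 = 2836 J
Total: 6829 + 94677 + 2836 = 104342 J = 104 kJ

q = 104 kJ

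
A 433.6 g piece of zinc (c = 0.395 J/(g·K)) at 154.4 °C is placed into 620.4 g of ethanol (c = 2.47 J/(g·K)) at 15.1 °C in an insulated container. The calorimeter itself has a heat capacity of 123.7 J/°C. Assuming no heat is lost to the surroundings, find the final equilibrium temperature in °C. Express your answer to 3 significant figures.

T_f = 28.2 °C

Heat lost by zinc = heat gained by ethanol + calorimeter.
(433.6)(0.395)(154.4 − T) = [(620.4)(2.47) + 123.7](T − 15.1)
171.272 (154.4 − T) = 1656.088 (T − 15.1)
26444 − 171.272 T = 1656.088 T − 25007
51451 = 1827.360 T
T = 28.16 °C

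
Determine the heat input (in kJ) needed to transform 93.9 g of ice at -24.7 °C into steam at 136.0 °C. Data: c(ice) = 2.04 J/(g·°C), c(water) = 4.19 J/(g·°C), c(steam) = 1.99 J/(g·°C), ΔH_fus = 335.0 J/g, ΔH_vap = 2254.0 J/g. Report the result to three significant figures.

q = 294 kJ

q1 (heat ice -24.7→0.0 °C): 93.9 × 2.04 × 24.7 = 4731 J
q2 (melt at 0 °C): 93.9 × 335.0 = 31457 J
q3 (heat water 0.0→100.0 °C): 93.9 × 4.19 × 100.0 = 39344 J
q4 (vaporize at 100 °C): 93.9 × 2254.0 = 211651 J
q5 (heat steam 100.0→136.0 °C): 93.9 × 1.99 × 36.0 = 6727 J
Total: 4731 + 31457 + 39344 + 211651 + 6727 = 293910 J = 294 kJ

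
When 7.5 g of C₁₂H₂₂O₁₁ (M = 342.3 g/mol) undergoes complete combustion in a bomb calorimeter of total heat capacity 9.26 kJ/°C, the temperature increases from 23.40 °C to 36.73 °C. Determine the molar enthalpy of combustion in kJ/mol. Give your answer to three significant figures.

ΔT = 36.73 − 23.40 = 13.33 °C
q_cal = C_cal × ΔT = 9.26 × 13.33 = 123.4358 kJ
n = 7.5 / 342.3 = 0.02191 mol
q_rxn = −q_cal = -123.4358 kJ
ΔH = -123.4358 / 0.02191 = -5634 kJ/mol

ΔH = -5630 kJ/mol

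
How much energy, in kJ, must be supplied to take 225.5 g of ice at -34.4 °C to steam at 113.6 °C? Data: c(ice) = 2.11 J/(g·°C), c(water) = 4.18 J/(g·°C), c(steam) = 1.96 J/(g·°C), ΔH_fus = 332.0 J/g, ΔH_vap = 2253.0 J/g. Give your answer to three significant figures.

q = 700 kJ

q1 (heat ice -34.4→0.0 °C): 225.5 × 2.11 × 34.4 = 16368 J
q2 (melt at 0 °C): 225.5 × 332.0 = 74866 J
q3 (heat water 0.0→100.0 °C): 225.5 × 4.18 × 100.0 = 94259 J
q4 (vaporize at 100 °C): 225.5 × 2253.0 = 508052 J
q5 (heat steam 100.0→113.6 °C): 225.5 × 1.96 × 13.6 = 6011 J
Total: 16368 + 74866 + 94259 + 508052 + 6011 = 699556 J = 700 kJ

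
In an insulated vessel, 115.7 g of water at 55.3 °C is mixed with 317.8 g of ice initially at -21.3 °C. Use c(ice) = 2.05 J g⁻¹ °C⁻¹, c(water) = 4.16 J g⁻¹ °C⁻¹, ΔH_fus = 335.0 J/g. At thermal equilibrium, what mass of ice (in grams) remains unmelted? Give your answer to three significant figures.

Heat to warm all ice to 0 °C: 317.8×2.05×21.3 = 13877 J
Heat released by water cooling to 0 °C: 115.7×4.16×55.3 = 26617 J
26617 J < 13877 + 317.8×335.0 = 120340 J, so not all ice melts; final T = 0 °C.
Heat left for melting: 26617 − 13877 = 12740 J
Mass melted = 12740 / 335.0 = 38.03 g
Ice remaining = 317.8 − 38.03 = 279.77 g

m_ice remaining = 280 g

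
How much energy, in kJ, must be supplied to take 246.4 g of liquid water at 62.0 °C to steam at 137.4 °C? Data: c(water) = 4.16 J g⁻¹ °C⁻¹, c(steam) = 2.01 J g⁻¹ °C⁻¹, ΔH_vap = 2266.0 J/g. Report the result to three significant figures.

q1 (heat water 62.0→100.0 °C): 246.4 × 4.16 × 38.0 = 38951 J
q2 (vaporize at 100 °C): 246.4 × 2266.0 = 558342 J
q3 (heat steam 100.0→137.4 °C): 246.4 × 2.01 × 37.4 = 18523 J
Total: 38951 + 558342 + 18523 = 615816 J = 616 kJ

q = 616 kJ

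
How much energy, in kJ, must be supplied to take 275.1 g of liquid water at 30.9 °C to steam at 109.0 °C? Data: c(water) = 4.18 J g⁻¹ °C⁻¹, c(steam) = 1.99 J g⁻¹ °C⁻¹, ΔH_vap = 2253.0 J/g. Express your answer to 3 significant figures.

q = 704 kJ

q1 (heat water 30.9→100.0 °C): 275.1 × 4.18 × 69.1 = 79459 J
q2 (vaporize at 100 °C): 275.1 × 2253.0 = 619800 J
q3 (heat steam 100.0→109.0 °C): 275.1 × 1.99 × 9.0 = 4927 J
Total: 79459 + 619800 + 4927 = 704186 J = 704 kJ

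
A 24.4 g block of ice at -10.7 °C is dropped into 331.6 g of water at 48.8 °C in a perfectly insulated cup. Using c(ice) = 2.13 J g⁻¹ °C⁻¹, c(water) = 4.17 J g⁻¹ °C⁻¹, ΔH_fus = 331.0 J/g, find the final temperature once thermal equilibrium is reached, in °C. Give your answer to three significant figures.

T_f = 39.6 °C

Heat to bring ice to 0 °C and melt it: q₁ = 24.4×2.13×10.7 + 24.4×331.0 = 8632.5 J
Heat the water can supply cooling to 0 °C: 331.6×4.17×48.8 = 67479.3 J > q₁, so all ice melts.
Energy balance: 331.6×4.17×(48.8 − T) = 8632.5 + 24.4×4.17×(T − 0)
1382.772(48.8 − T) = 8632.5 + 101.748 T
67479.3 − 8632.5 = 1484.520 T
T = 58846.8 / 1484.520 = 39.64 °C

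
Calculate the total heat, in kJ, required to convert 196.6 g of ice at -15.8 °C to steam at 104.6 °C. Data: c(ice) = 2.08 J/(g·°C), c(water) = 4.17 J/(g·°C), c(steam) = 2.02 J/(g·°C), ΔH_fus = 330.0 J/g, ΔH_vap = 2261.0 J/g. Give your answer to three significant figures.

q = 600 kJ

q1 (heat ice -15.8→0.0 °C): 196.6 × 2.08 × 15.8 = 6461 J
q2 (melt at 0 °C): 196.6 × 330.0 = 64878 J
q3 (heat water 0.0→100.0 °C): 196.6 × 4.17 × 100.0 = 81982 J
q4 (vaporize at 100 °C): 196.6 × 2261.0 = 444513 J
q5 (heat steam 100.0→104.6 °C): 196.6 × 2.02 × 4.6 = 1827 J
Total: 6461 + 64878 + 81982 + 444513 + 1827 = 599661 J = 600 kJ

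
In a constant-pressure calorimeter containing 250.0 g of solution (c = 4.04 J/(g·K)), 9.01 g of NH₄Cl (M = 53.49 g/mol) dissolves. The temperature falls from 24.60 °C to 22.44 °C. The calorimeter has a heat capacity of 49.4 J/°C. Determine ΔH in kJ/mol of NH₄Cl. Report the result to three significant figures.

ΔH = 13.6 kJ/mol

|ΔT| = |22.44 − 24.60| = 2.16 °C
|q_surr| = (250.0 × 4.04 + 49.4) × 2.16 = 1059.4 × 2.16 = 2288 J
n(NH₄Cl) = 9.01 / 53.49 = 0.1684 mol
Temperature fell, so q_rxn = +|q_surr| = 2.288 kJ
ΔH = q_rxn / n = 13.59 kJ/mol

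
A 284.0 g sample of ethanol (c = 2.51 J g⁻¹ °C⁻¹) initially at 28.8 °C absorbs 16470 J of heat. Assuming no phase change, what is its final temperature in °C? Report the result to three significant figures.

T_f = 51.9 °C

ΔT = q / (m c) = 16470 / (284.0 × 2.51) = 23.10 °C
T_f = 28.8 + 23.10 = 51.90 °C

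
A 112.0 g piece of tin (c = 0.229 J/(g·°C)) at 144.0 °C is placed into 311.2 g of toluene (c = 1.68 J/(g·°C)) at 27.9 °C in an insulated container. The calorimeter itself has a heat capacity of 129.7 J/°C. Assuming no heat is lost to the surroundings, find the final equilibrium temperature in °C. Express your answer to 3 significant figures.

Heat lost by tin = heat gained by toluene + calorimeter.
(112.0)(0.229)(144.0 − T) = [(311.2)(1.68) + 129.7](T − 27.9)
25.648 (144.0 − T) = 652.516 (T − 27.9)
3693.3 − 25.648 T = 652.516 T − 18205
21898.3 = 678.164 T
T = 32.29 °C

T_f = 32.3 °C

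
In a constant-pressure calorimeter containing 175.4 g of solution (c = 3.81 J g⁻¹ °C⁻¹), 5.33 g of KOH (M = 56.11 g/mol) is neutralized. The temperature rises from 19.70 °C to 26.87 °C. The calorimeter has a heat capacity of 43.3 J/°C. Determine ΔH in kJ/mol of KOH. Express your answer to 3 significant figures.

|ΔT| = |26.87 − 19.70| = 7.17 °C
|q_surr| = (175.4 × 3.81 + 43.3) × 7.17 = 711.574 × 7.17 = 5102 J
n(KOH) = 5.33 / 56.11 = 0.09499 mol
Temperature rose, so q_rxn = −|q_surr| = -5.102 kJ
ΔH = q_rxn / n = -53.71 kJ/mol

ΔH = -53.7 kJ/mol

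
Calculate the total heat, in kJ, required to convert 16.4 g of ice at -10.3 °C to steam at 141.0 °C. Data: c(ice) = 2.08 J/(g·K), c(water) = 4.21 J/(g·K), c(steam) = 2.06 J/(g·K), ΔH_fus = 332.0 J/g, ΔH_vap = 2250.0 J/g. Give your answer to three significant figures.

q = 51.0 kJ

q1 (heat ice -10.3→0.0 °C): 16.4 × 2.08 × 10.3 = 351 J
q2 (melt at 0 °C): 16.4 × 332.0 = 5445 J
q3 (heat water 0.0→100.0 °C): 16.4 × 4.21 × 100.0 = 6904 J
q4 (vaporize at 100 °C): 16.4 × 2250.0 = 36900 J
q5 (heat steam 100.0→141.0 °C): 16.4 × 2.06 × 41.0 = 1385 J
Total: 351 + 5445 + 6904 + 36900 + 1385 = 50985 J = 51.0 kJ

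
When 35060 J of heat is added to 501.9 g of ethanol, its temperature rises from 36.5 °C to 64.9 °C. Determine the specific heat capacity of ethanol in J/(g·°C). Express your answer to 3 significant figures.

c = q / (m ΔT) = 35060 / (501.9 × 28.4)
c = 35060 / 14253.96 = 2.46 J/(g·°C)

c = 2.46 J/(g·°C)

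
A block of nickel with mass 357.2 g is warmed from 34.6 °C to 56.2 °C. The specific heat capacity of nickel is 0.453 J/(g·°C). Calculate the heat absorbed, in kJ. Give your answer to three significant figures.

q = 3.50 kJ

q = m c ΔT = 357.2 × 0.453 × (56.2 − 34.6)
q = 357.2 × 0.453 × 21.6 = 3495 J = 3.50 kJ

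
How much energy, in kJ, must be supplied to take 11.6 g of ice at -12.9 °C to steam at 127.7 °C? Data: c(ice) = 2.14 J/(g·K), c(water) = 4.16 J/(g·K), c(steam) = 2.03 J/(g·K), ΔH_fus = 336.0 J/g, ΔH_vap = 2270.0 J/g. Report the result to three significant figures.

q1 (heat ice -12.9→0.0 °C): 11.6 × 2.14 × 12.9 = 320 J
q2 (melt at 0 °C): 11.6 × 336.0 = 3898 J
q3 (heat water 0.0→100.0 °C): 11.6 × 4.16 × 100.0 = 4826 J
q4 (vaporize at 100 °C): 11.6 × 2270.0 = 26332 J
q5 (heat steam 100.0→127.7 °C): 11.6 × 2.03 × 27.7 = 652 J
Total: 320 + 3898 + 4826 + 26332 + 652 = 36028 J = 36.0 kJ

q = 36.0 kJ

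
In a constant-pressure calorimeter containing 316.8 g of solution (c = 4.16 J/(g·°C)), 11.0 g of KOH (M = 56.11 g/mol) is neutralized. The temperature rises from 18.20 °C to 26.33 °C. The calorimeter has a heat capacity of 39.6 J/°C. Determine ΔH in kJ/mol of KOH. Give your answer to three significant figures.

ΔH = -56.3 kJ/mol

|ΔT| = |26.33 − 18.20| = 8.13 °C
|q_surr| = (316.8 × 4.16 + 39.6) × 8.13 = 1357.488 × 8.13 = 11040 J
n(KOH) = 11.0 / 56.11 = 0.1960 mol
Temperature rose, so q_rxn = −|q_surr| = -11.04 kJ
ΔH = q_rxn / n = -56.33 kJ/mol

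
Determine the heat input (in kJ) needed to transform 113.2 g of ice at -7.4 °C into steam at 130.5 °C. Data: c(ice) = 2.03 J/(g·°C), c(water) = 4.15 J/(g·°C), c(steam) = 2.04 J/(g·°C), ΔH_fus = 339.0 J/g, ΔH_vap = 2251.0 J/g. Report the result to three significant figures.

q1 (heat ice -7.4→0.0 °C): 113.2 × 2.03 × 7.4 = 1700 J
q2 (melt at 0 °C): 113.2 × 339.0 = 38375 J
q3 (heat water 0.0→100.0 °C): 113.2 × 4.15 × 100.0 = 46978 J
q4 (vaporize at 100 °C): 113.2 × 2251.0 = 254813 J
q5 (heat steam 100.0→130.5 °C): 113.2 × 2.04 × 30.5 = 7043 J
Total: 1700 + 38375 + 46978 + 254813 + 7043 = 348909 J = 349 kJ

q = 349 kJ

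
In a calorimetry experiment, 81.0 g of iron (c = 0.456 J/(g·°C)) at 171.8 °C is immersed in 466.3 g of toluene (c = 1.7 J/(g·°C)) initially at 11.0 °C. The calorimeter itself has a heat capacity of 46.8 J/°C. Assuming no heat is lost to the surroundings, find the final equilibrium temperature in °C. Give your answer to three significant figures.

T_f = 17.8 °C

Heat lost by iron = heat gained by toluene + calorimeter.
(81.0)(0.456)(171.8 − T) = [(466.3)(1.7) + 46.8](T − 11.0)
36.936 (171.8 − T) = 839.51 (T − 11.0)
6345.6 − 36.936 T = 839.51 T − 9234.6
15580.2 = 876.446 T
T = 17.78 °C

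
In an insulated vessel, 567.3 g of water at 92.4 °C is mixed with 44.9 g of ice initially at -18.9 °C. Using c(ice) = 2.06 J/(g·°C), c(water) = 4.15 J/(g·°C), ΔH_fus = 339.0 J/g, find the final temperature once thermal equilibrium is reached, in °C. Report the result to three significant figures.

Heat to bring ice to 0 °C and melt it: q₁ = 44.9×2.06×18.9 + 44.9×339.0 = 16969 J
Heat the water can supply cooling to 0 °C: 567.3×4.15×92.4 = 217537 J > q₁, so all ice melts.
Energy balance: 567.3×4.15×(92.4 − T) = 16969 + 44.9×4.15×(T − 0)
2354.295(92.4 − T) = 16969 + 186.335 T
217537 − 16969 = 2540.630 T
T = 200568 / 2540.630 = 78.94 °C

T_f = 78.9 °C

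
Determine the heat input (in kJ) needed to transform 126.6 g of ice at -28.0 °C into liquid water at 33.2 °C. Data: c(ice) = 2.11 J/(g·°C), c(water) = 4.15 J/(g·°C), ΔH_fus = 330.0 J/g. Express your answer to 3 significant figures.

q1 (heat ice -28.0→0.0 °C): 126.6 × 2.11 × 28.0 = 7480 J
q2 (melt at 0 °C): 126.6 × 330.0 = 41778 J
q3 (heat water 0.0→33.2 °C): 126.6 × 4.15 × 33.2 = 17443 J
Total: 7480 + 41778 + 17443 = 66701 J = 66.7 kJ

q = 66.7 kJ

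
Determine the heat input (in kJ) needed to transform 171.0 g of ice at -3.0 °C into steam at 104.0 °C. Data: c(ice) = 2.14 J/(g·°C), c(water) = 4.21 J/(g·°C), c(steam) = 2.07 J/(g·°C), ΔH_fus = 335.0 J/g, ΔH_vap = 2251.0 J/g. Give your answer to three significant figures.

q = 517 kJ

q1 (heat ice -3.0→0.0 °C): 171.0 × 2.14 × 3.0 = 1098 J
q2 (melt at 0 °C): 171.0 × 335.0 = 57285 J
q3 (heat water 0.0→100.0 °C): 171.0 × 4.21 × 100.0 = 71991 J
q4 (vaporize at 100 °C): 171.0 × 2251.0 = 384921 J
q5 (heat steam 100.0→104.0 °C): 171.0 × 2.07 × 4.0 = 1416 J
Total: 1098 + 57285 + 71991 + 384921 + 1416 = 516711 J = 517 kJ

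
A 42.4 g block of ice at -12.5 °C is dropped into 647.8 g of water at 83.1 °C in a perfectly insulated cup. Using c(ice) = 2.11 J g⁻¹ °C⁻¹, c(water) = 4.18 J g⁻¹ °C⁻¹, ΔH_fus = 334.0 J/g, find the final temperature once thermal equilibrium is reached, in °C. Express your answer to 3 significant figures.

Heat to bring ice to 0 °C and melt it: q₁ = 42.4×2.11×12.5 + 42.4×334.0 = 15280 J
Heat the water can supply cooling to 0 °C: 647.8×4.18×83.1 = 225019 J > q₁, so all ice melts.
Energy balance: 647.8×4.18×(83.1 − T) = 15280 + 42.4×4.18×(T − 0)
2707.804(83.1 − T) = 15280 + 177.232 T
225019 − 15280 = 2885.036 T
T = 209739 / 2885.036 = 72.70 °C

T_f = 72.7 °C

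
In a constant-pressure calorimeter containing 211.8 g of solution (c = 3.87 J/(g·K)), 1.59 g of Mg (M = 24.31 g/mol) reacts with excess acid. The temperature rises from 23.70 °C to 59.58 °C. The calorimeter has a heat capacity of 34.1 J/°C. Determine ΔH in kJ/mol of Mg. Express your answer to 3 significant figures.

|ΔT| = |59.58 − 23.70| = 35.88 °C
|q_surr| = (211.8 × 3.87 + 34.1) × 35.88 = 853.766 × 35.88 = 30630 J
n(Mg) = 1.59 / 24.31 = 0.06541 mol
Temperature rose, so q_rxn = −|q_surr| = -30.63 kJ
ΔH = q_rxn / n = -468.3 kJ/mol

ΔH = -468 kJ/mol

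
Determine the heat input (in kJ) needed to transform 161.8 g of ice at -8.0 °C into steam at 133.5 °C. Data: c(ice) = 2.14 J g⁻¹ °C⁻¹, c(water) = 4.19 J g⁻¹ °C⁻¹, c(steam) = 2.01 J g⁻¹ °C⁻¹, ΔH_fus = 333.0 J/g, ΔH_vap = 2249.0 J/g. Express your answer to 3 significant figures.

q1 (heat ice -8.0→0.0 °C): 161.8 × 2.14 × 8.0 = 2770 J
q2 (melt at 0 °C): 161.8 × 333.0 = 53879 J
q3 (heat water 0.0→100.0 °C): 161.8 × 4.19 × 100.0 = 67794 J
q4 (vaporize at 100 °C): 161.8 × 2249.0 = 363888 J
q5 (heat steam 100.0→133.5 °C): 161.8 × 2.01 × 33.5 = 10895 J
Total: 2770 + 53879 + 67794 + 363888 + 10895 = 499226 J = 499 kJ

q = 499 kJ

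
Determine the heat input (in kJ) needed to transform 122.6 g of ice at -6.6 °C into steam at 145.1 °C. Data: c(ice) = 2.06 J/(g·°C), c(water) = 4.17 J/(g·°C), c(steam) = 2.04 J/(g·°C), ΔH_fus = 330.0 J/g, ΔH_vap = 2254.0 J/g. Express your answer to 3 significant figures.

q1 (heat ice -6.6→0.0 °C): 122.6 × 2.06 × 6.6 = 1667 J
q2 (melt at 0 °C): 122.6 × 330.0 = 40458 J
q3 (heat water 0.0→100.0 °C): 122.6 × 4.17 × 100.0 = 51124 J
q4 (vaporize at 100 °C): 122.6 × 2254.0 = 276340 J
q5 (heat steam 100.0→145.1 °C): 122.6 × 2.04 × 45.1 = 11280 J
Total: 1667 + 40458 + 51124 + 276340 + 11280 = 380869 J = 381 kJ

q = 381 kJ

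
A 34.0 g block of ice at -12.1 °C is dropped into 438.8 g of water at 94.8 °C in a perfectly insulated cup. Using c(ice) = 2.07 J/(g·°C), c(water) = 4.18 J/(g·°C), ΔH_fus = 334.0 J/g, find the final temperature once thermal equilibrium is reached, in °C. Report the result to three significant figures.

T_f = 81.8 °C

Heat to bring ice to 0 °C and melt it: q₁ = 34.0×2.07×12.1 + 34.0×334.0 = 12208 J
Heat the water can supply cooling to 0 °C: 438.8×4.18×94.8 = 173881 J > q₁, so all ice melts.
Energy balance: 438.8×4.18×(94.8 − T) = 12208 + 34.0×4.18×(T − 0)
1834.184(94.8 − T) = 12208 + 142.12 T
173881 − 12208 = 1976.304 T
T = 161673 / 1976.304 = 81.81 °C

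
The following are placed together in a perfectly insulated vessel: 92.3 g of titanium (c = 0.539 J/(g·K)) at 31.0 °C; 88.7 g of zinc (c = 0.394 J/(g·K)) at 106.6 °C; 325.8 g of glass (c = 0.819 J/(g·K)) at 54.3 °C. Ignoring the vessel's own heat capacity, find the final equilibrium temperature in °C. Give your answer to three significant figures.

T_f = 56.2 °C

Σ mᵢcᵢ(T − Tᵢ) = 0  ⇒  T = Σ mᵢcᵢTᵢ / Σ mᵢcᵢ
Σ mᵢcᵢ = 92.3×0.539 + 88.7×0.394 + 325.8×0.819 = 351.5277
Σ mᵢcᵢTᵢ = 49.7497×31.0 + 34.9478×106.6 + 266.8302×54.3 = 19757
T = 19757 / 351.5277 = 56.20 °C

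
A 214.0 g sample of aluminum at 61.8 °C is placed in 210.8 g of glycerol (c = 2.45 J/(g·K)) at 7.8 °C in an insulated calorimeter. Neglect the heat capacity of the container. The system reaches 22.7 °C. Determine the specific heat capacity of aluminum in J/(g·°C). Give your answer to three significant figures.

q_gained = (210.8 × 2.45) × (22.7 − 7.8) = 7695 J
q_lost = 214.0 × c × (61.8 − 22.7) = 8367.4 c
Set equal: c = 7695 / 8367.4 = 0.920 J/(g·°C)

c = 0.920 J/(g·°C)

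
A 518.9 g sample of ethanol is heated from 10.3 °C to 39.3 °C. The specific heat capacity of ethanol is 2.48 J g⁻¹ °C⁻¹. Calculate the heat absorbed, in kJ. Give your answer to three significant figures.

q = 37.3 kJ

q = m c ΔT = 518.9 × 2.48 × (39.3 − 10.3)
q = 518.9 × 2.48 × 29.0 = 37320 J = 37.3 kJ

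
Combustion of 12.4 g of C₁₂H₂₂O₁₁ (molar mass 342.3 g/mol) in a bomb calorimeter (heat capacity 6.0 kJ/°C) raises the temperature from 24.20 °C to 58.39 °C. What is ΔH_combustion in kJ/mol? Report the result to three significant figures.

ΔT = 58.39 − 24.20 = 34.19 °C
q_cal = C_cal × ΔT = 6.0 × 34.19 = 205.14 kJ
n = 12.4 / 342.3 = 0.03623 mol
q_rxn = −q_cal = -205.14 kJ
ΔH = -205.14 / 0.03623 = -5662 kJ/mol

ΔH = -5660 kJ/mol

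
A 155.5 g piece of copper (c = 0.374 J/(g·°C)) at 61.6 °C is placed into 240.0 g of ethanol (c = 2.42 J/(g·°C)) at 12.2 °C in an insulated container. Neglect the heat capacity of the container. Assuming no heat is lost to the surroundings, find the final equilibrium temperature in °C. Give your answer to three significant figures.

T_f = 16.7 °C

Heat lost by copper = heat gained by ethanol.
(155.5)(0.374)(61.6 − T) = (240.0)(2.42)(T − 12.2)
58.157 (61.6 − T) = 580.8 (T − 12.2)
3582.5 − 58.157 T = 580.8 T − 7085.8
10668.3 = 638.957 T
T = 16.70 °C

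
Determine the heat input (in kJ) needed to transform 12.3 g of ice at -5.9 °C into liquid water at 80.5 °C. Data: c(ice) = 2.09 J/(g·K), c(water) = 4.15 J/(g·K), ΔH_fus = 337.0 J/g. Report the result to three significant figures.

q = 8.41 kJ

q1 (heat ice -5.9→0.0 °C): 12.3 × 2.09 × 5.9 = 152 J
q2 (melt at 0 °C): 12.3 × 337.0 = 4145 J
q3 (heat water 0.0→80.5 °C): 12.3 × 4.15 × 80.5 = 4109 J
Total: 152 + 4145 + 4109 = 8406 J = 8.41 kJ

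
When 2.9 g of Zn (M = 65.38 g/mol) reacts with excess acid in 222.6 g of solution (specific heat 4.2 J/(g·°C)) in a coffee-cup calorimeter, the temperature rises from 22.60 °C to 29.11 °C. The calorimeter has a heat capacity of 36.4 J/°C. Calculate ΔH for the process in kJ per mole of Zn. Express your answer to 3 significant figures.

ΔH = -143 kJ/mol

|ΔT| = |29.11 − 22.60| = 6.51 °C
|q_surr| = (222.6 × 4.2 + 36.4) × 6.51 = 971.32 × 6.51 = 6323 J
n(Zn) = 2.9 / 65.38 = 0.04436 mol
Temperature rose, so q_rxn = −|q_surr| = -6.323 kJ
ΔH = q_rxn / n = -142.5 kJ/mol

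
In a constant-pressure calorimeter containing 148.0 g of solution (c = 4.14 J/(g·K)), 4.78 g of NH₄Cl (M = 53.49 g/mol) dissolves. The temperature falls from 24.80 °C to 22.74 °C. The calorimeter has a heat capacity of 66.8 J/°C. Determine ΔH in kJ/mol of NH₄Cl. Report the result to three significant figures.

ΔH = 15.7 kJ/mol

|ΔT| = |22.74 − 24.80| = 2.06 °C
|q_surr| = (148.0 × 4.14 + 66.8) × 2.06 = 679.52 × 2.06 = 1400 J
n(NH₄Cl) = 4.78 / 53.49 = 0.08936 mol
Temperature fell, so q_rxn = +|q_surr| = 1.400 kJ
ΔH = q_rxn / n = 15.67 kJ/mol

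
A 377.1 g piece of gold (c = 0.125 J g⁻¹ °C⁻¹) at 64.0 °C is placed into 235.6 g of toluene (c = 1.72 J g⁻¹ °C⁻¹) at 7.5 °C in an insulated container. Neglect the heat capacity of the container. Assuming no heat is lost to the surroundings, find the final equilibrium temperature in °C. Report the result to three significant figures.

Heat lost by gold = heat gained by toluene.
(377.1)(0.125)(64.0 − T) = (235.6)(1.72)(T − 7.5)
47.1375 (64.0 − T) = 405.232 (T − 7.5)
3016.8 − 47.1375 T = 405.232 T − 3039.2
6056.0 = 452.3695 T
T = 13.39 °C

T_f = 13.4 °C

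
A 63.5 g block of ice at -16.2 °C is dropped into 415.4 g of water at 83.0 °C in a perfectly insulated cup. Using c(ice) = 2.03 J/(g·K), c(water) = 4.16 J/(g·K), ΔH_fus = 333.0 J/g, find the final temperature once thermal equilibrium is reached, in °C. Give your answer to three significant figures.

Heat to bring ice to 0 °C and melt it: q₁ = 63.5×2.03×16.2 + 63.5×333.0 = 23234 J
Heat the water can supply cooling to 0 °C: 415.4×4.16×83.0 = 143429 J > q₁, so all ice melts.
Energy balance: 415.4×4.16×(83.0 − T) = 23234 + 63.5×4.16×(T − 0)
1728.064(83.0 − T) = 23234 + 264.16 T
143429 − 23234 = 1992.224 T
T = 120195 / 1992.224 = 60.33 °C

T_f = 60.3 °C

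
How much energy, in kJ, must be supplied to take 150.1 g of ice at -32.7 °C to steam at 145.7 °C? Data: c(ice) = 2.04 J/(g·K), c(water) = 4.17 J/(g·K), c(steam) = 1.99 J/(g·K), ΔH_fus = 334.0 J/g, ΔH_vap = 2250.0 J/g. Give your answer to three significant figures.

q1 (heat ice -32.7→0.0 °C): 150.1 × 2.04 × 32.7 = 10013 J
q2 (melt at 0 °C): 150.1 × 334.0 = 50133 J
q3 (heat water 0.0→100.0 °C): 150.1 × 4.17 × 100.0 = 62592 J
q4 (vaporize at 100 °C): 150.1 × 2250.0 = 337725 J
q5 (heat steam 100.0→145.7 °C): 150.1 × 1.99 × 45.7 = 13651 J
Total: 10013 + 50133 + 62592 + 337725 + 13651 = 474114 J = 474 kJ

q = 474 kJ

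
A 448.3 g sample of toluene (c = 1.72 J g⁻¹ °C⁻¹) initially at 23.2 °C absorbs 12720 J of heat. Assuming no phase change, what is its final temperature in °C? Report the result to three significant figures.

T_f = 39.7 °C

ΔT = q / (m c) = 12720 / (448.3 × 1.72) = 16.50 °C
T_f = 23.2 + 16.50 = 39.70 °C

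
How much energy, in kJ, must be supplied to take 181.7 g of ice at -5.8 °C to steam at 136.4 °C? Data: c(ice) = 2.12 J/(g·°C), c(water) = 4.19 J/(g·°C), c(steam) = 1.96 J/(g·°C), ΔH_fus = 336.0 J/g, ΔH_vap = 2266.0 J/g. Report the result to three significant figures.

q1 (heat ice -5.8→0.0 °C): 181.7 × 2.12 × 5.8 = 2234 J
q2 (melt at 0 °C): 181.7 × 336.0 = 61051 J
q3 (heat water 0.0→100.0 °C): 181.7 × 4.19 × 100.0 = 76132 J
q4 (vaporize at 100 °C): 181.7 × 2266.0 = 411732 J
q5 (heat steam 100.0→136.4 °C): 181.7 × 1.96 × 36.4 = 12963 J
Total: 2234 + 61051 + 76132 + 411732 + 12963 = 564112 J = 564 kJ

q = 564 kJ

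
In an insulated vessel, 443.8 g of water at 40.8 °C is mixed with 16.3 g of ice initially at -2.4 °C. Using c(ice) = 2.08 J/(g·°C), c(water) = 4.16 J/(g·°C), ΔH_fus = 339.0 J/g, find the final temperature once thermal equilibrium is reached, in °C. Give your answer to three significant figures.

T_f = 36.4 °C

Heat to bring ice to 0 °C and melt it: q₁ = 16.3×2.08×2.4 + 16.3×339.0 = 5607.1 J
Heat the water can supply cooling to 0 °C: 443.8×4.16×40.8 = 75325.3 J > q₁, so all ice melts.
Energy balance: 443.8×4.16×(40.8 − T) = 5607.1 + 16.3×4.16×(T − 0)
1846.208(40.8 − T) = 5607.1 + 67.808 T
75325.3 − 5607.1 = 1914.016 T
T = 69718.2 / 1914.016 = 36.43 °C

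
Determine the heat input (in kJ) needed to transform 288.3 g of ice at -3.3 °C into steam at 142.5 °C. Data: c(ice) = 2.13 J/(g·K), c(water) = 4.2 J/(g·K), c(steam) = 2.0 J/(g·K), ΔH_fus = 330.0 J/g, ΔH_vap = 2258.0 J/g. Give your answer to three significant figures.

q = 894 kJ

q1 (heat ice -3.3→0.0 °C): 288.3 × 2.13 × 3.3 = 2026 J
q2 (melt at 0 °C): 288.3 × 330.0 = 95139 J
q3 (heat water 0.0→100.0 °C): 288.3 × 4.2 × 100.0 = 121086 J
q4 (vaporize at 100 °C): 288.3 × 2258.0 = 650981 J
q5 (heat steam 100.0→142.5 °C): 288.3 × 2.0 × 42.5 = 24506 J
Total: 2026 + 95139 + 121086 + 650981 + 24506 = 893738 J = 894 kJ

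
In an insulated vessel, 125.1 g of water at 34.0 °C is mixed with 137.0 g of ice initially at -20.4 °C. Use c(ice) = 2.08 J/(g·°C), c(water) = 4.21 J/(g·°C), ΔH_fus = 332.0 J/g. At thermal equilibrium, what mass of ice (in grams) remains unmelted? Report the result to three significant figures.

Heat to warm all ice to 0 °C: 137.0×2.08×20.4 = 5813.2 J
Heat released by water cooling to 0 °C: 125.1×4.21×34.0 = 17907 J
17907 J < 5813.2 + 137.0×332.0 = 51297.2 J, so not all ice melts; final T = 0 °C.
Heat left for melting: 17907 − 5813.2 = 12093.8 J
Mass melted = 12093.8 / 332.0 = 36.43 g
Ice remaining = 137.0 − 36.43 = 100.57 g

m_ice remaining = 101 g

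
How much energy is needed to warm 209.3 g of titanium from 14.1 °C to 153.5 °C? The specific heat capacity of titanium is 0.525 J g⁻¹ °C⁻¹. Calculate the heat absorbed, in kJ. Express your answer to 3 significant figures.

q = 15.3 kJ

q = m c ΔT = 209.3 × 0.525 × (153.5 − 14.1)
q = 209.3 × 0.525 × 139.4 = 15320 J = 15.3 kJ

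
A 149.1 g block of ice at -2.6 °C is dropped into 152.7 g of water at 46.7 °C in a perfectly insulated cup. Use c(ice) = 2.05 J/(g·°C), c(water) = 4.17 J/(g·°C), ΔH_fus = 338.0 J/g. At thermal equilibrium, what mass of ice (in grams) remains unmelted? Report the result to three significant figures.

Heat to warm all ice to 0 °C: 149.1×2.05×2.6 = 794.70 J
Heat released by water cooling to 0 °C: 152.7×4.17×46.7 = 29737 J
29737 J < 794.70 + 149.1×338.0 = 51190.50 J, so not all ice melts; final T = 0 °C.
Heat left for melting: 29737 − 794.70 = 28942.30 J
Mass melted = 28942.30 / 338.0 = 85.63 g
Ice remaining = 149.1 − 85.63 = 63.47 g

m_ice remaining = 63.5 g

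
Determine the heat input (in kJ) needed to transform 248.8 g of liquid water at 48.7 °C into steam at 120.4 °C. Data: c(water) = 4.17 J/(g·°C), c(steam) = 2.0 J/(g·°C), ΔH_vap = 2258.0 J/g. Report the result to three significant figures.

q1 (heat water 48.7→100.0 °C): 248.8 × 4.17 × 51.3 = 53224 J
q2 (vaporize at 100 °C): 248.8 × 2258.0 = 561790 J
q3 (heat steam 100.0→120.4 °C): 248.8 × 2.0 × 20.4 = 10151 J
Total: 53224 + 561790 + 10151 = 625165 J = 625 kJ

q = 625 kJ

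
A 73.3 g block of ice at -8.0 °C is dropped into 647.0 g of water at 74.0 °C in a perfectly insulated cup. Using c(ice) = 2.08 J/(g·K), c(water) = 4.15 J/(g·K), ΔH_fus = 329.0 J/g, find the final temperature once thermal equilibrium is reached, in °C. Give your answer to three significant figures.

T_f = 58.0 °C

Heat to bring ice to 0 °C and melt it: q₁ = 73.3×2.08×8.0 + 73.3×329.0 = 25335 J
Heat the water can supply cooling to 0 °C: 647.0×4.15×74.0 = 198694 J > q₁, so all ice melts.
Energy balance: 647.0×4.15×(74.0 − T) = 25335 + 73.3×4.15×(T − 0)
2685.05(74.0 − T) = 25335 + 304.195 T
198694 − 25335 = 2989.245 T
T = 173359 / 2989.245 = 57.99 °C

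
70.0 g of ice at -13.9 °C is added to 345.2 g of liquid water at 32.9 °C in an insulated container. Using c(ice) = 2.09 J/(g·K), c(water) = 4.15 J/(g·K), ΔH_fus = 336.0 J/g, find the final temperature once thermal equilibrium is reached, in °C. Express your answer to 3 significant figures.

T_f = 12.5 °C

Heat to bring ice to 0 °C and melt it: q₁ = 70.0×2.09×13.9 + 70.0×336.0 = 25554 J
Heat the water can supply cooling to 0 °C: 345.2×4.15×32.9 = 47131.9 J > q₁, so all ice melts.
Energy balance: 345.2×4.15×(32.9 − T) = 25554 + 70.0×4.15×(T − 0)
1432.58(32.9 − T) = 25554 + 290.5 T
47131.9 − 25554 = 1723.08 T
T = 21577.9 / 1723.08 = 12.52 °C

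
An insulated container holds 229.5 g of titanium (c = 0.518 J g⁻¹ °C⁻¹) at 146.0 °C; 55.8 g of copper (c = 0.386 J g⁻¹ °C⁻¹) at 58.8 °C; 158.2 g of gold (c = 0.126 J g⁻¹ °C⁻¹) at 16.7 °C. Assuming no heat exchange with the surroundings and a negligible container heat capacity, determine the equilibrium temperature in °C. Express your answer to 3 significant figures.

Σ mᵢcᵢ(T − Tᵢ) = 0  ⇒  T = Σ mᵢcᵢTᵢ / Σ mᵢcᵢ
Σ mᵢcᵢ = 229.5×0.518 + 55.8×0.386 + 158.2×0.126 = 160.3530
Σ mᵢcᵢTᵢ = 118.881×146.0 + 21.5388×58.8 + 19.9332×16.7 = 18956
T = 18956 / 160.3530 = 118.2 °C

T_f = 118 °C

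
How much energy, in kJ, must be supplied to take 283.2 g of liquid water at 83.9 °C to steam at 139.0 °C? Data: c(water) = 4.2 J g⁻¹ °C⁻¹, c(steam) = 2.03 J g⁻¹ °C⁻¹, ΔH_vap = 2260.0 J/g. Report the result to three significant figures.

q1 (heat water 83.9→100.0 °C): 283.2 × 4.2 × 16.1 = 19150 J
q2 (vaporize at 100 °C): 283.2 × 2260.0 = 640032 J
q3 (heat steam 100.0→139.0 °C): 283.2 × 2.03 × 39.0 = 22421 J
Total: 19150 + 640032 + 22421 = 681603 J = 682 kJ

q = 682 kJ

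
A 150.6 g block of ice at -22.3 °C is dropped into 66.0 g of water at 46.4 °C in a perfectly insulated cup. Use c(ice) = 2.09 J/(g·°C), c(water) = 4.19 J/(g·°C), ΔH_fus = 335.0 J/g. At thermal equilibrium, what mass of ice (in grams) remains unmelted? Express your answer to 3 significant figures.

m_ice remaining = 133 g

Heat to warm all ice to 0 °C: 150.6×2.09×22.3 = 7019.0 J
Heat released by water cooling to 0 °C: 66.0×4.19×46.4 = 12831 J
12831 J < 7019.0 + 150.6×335.0 = 57470.0 J, so not all ice melts; final T = 0 °C.
Heat left for melting: 12831 − 7019.0 = 5812.0 J
Mass melted = 5812.0 / 335.0 = 17.35 g
Ice remaining = 150.6 − 17.35 = 133.25 g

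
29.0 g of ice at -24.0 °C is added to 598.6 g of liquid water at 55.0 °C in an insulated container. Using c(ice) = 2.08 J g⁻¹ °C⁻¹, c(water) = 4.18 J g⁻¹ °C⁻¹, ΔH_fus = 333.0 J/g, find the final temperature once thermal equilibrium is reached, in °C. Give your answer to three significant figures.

T_f = 48.2 °C

Heat to bring ice to 0 °C and melt it: q₁ = 29.0×2.08×24.0 + 29.0×333.0 = 11105 J
Heat the water can supply cooling to 0 °C: 598.6×4.18×55.0 = 137618 J > q₁, so all ice melts.
Energy balance: 598.6×4.18×(55.0 − T) = 11105 + 29.0×4.18×(T − 0)
2502.148(55.0 − T) = 11105 + 121.22 T
137618 − 11105 = 2623.368 T
T = 126513 / 2623.368 = 48.23 °C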